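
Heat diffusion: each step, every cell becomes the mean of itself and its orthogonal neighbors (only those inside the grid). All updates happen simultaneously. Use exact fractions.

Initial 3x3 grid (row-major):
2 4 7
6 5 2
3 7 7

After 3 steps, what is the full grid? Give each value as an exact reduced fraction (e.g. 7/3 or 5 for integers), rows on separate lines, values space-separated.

After step 1:
  4 9/2 13/3
  4 24/5 21/4
  16/3 11/2 16/3
After step 2:
  25/6 529/120 169/36
  68/15 481/100 1183/240
  89/18 629/120 193/36
After step 3:
  1573/360 32543/7200 10103/2160
  16609/3600 9569/2000 71261/14400
  5299/1080 36643/7200 11183/2160

Answer: 1573/360 32543/7200 10103/2160
16609/3600 9569/2000 71261/14400
5299/1080 36643/7200 11183/2160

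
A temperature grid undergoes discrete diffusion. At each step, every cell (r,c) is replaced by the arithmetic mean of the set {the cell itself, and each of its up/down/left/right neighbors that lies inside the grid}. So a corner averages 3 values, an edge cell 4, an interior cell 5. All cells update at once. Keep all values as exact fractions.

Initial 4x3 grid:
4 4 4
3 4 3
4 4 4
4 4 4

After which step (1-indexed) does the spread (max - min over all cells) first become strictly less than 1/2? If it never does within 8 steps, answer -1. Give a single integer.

Step 1: max=4, min=18/5, spread=2/5
  -> spread < 1/2 first at step 1
Step 2: max=4, min=443/120, spread=37/120
Step 3: max=283/72, min=4043/1080, spread=101/540
Step 4: max=17609/4500, min=101449/27000, spread=841/5400
Step 5: max=629701/162000, min=229121/60750, spread=11227/97200
Step 6: max=31410457/8100000, min=367265659/97200000, spread=386393/3888000
Step 7: max=1878558563/486000000, min=3314300519/874800000, spread=41940559/546750000
Step 8: max=112555718917/29160000000, min=1327303923379/349920000000, spread=186917629/2799360000

Answer: 1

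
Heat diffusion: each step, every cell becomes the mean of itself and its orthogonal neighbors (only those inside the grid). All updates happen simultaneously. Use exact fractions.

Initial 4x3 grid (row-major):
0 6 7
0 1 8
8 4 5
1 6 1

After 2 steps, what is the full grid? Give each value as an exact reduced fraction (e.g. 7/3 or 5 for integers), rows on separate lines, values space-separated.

Answer: 31/12 163/40 21/4
113/40 98/25 411/80
153/40 387/100 371/80
15/4 21/5 23/6

Derivation:
After step 1:
  2 7/2 7
  9/4 19/5 21/4
  13/4 24/5 9/2
  5 3 4
After step 2:
  31/12 163/40 21/4
  113/40 98/25 411/80
  153/40 387/100 371/80
  15/4 21/5 23/6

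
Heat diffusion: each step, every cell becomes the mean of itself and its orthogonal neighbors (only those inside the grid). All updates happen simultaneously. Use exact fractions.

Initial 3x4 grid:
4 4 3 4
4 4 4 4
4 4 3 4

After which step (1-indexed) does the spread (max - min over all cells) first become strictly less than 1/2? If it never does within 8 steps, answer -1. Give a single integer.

Answer: 1

Derivation:
Step 1: max=4, min=18/5, spread=2/5
  -> spread < 1/2 first at step 1
Step 2: max=4, min=443/120, spread=37/120
Step 3: max=283/72, min=4043/1080, spread=101/540
Step 4: max=17609/4500, min=101449/27000, spread=841/5400
Step 5: max=629701/162000, min=229121/60750, spread=11227/97200
Step 6: max=31410457/8100000, min=367265659/97200000, spread=386393/3888000
Step 7: max=1878558563/486000000, min=3314300519/874800000, spread=41940559/546750000
Step 8: max=112555718917/29160000000, min=1327303923379/349920000000, spread=186917629/2799360000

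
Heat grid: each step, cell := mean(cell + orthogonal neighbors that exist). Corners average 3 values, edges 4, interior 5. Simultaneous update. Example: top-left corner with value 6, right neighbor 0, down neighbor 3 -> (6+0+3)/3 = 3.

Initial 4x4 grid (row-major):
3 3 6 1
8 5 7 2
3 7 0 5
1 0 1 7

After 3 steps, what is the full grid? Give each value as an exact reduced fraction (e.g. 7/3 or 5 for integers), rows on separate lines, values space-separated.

After step 1:
  14/3 17/4 17/4 3
  19/4 6 4 15/4
  19/4 3 4 7/2
  4/3 9/4 2 13/3
After step 2:
  41/9 115/24 31/8 11/3
  121/24 22/5 22/5 57/16
  83/24 4 33/10 187/48
  25/9 103/48 151/48 59/18
After step 3:
  259/54 793/180 251/60 533/144
  1571/360 679/150 1563/400 621/160
  275/72 4153/1200 2249/600 5053/1440
  1207/432 869/288 4273/1440 743/216

Answer: 259/54 793/180 251/60 533/144
1571/360 679/150 1563/400 621/160
275/72 4153/1200 2249/600 5053/1440
1207/432 869/288 4273/1440 743/216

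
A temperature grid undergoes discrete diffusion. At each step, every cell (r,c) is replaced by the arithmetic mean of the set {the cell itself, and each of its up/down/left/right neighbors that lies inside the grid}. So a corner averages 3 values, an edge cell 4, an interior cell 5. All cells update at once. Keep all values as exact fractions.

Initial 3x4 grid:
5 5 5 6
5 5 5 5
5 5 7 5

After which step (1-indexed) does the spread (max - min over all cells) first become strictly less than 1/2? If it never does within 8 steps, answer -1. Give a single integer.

Step 1: max=17/3, min=5, spread=2/3
Step 2: max=331/60, min=5, spread=31/60
Step 3: max=11809/2160, min=241/48, spread=241/540
  -> spread < 1/2 first at step 3
Step 4: max=700163/129600, min=36551/7200, spread=8449/25920
Step 5: max=41814757/7776000, min=1101977/216000, spread=428717/1555200
Step 6: max=2494306943/466560000, min=33257819/6480000, spread=3989759/18662400
Step 7: max=149126428837/27993600000, min=1001411273/194400000, spread=196928221/1119744000
Step 8: max=8917708854383/1679616000000, min=30145533191/5832000000, spread=1886362363/13436928000

Answer: 3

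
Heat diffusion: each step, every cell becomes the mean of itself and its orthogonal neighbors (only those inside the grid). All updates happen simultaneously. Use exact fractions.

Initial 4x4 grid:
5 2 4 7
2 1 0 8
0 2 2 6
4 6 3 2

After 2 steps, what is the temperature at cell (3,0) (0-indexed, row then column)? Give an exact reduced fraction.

Step 1: cell (3,0) = 10/3
Step 2: cell (3,0) = 109/36
Full grid after step 2:
  8/3 213/80 187/48 89/18
  21/10 58/25 31/10 229/48
  143/60 239/100 311/100 961/240
  109/36 47/15 199/60 137/36

Answer: 109/36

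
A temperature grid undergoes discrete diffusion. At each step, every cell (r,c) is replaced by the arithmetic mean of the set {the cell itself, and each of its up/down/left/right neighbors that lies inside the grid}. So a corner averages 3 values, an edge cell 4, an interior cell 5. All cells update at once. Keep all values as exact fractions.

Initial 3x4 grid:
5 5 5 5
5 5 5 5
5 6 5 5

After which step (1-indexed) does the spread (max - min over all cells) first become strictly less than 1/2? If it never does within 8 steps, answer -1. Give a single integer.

Answer: 1

Derivation:
Step 1: max=16/3, min=5, spread=1/3
  -> spread < 1/2 first at step 1
Step 2: max=631/120, min=5, spread=31/120
Step 3: max=5611/1080, min=5, spread=211/1080
Step 4: max=556897/108000, min=9047/1800, spread=14077/108000
Step 5: max=5000407/972000, min=543683/108000, spread=5363/48600
Step 6: max=149540809/29160000, min=302869/60000, spread=93859/1166400
Step 7: max=8958274481/1749600000, min=491336467/97200000, spread=4568723/69984000
Step 8: max=536660435629/104976000000, min=14761618889/2916000000, spread=8387449/167961600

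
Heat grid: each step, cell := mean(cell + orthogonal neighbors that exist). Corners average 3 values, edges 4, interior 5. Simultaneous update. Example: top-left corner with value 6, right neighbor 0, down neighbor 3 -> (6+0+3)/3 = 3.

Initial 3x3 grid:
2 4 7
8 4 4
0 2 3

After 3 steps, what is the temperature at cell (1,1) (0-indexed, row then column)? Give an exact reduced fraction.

Answer: 3961/1000

Derivation:
Step 1: cell (1,1) = 22/5
Step 2: cell (1,1) = 189/50
Step 3: cell (1,1) = 3961/1000
Full grid after step 3:
  9139/2160 61493/14400 357/80
  8953/2400 3961/1000 9503/2400
  7379/2160 47893/14400 2573/720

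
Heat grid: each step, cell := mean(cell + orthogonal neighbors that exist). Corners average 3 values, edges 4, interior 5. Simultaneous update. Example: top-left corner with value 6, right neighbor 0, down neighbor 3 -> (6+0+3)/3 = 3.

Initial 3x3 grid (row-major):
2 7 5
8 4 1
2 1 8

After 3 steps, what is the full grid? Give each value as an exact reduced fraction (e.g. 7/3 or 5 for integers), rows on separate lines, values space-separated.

Answer: 4961/1080 10819/2400 1189/270
15391/3600 8431/2000 29857/7200
8587/2160 18713/4800 8417/2160

Derivation:
After step 1:
  17/3 9/2 13/3
  4 21/5 9/2
  11/3 15/4 10/3
After step 2:
  85/18 187/40 40/9
  263/60 419/100 491/120
  137/36 299/80 139/36
After step 3:
  4961/1080 10819/2400 1189/270
  15391/3600 8431/2000 29857/7200
  8587/2160 18713/4800 8417/2160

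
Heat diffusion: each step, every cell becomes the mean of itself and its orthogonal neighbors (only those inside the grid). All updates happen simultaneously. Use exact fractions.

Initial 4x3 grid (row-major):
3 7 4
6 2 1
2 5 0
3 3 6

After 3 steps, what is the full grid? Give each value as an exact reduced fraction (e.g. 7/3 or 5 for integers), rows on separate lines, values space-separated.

Answer: 9197/2160 13453/3600 2609/720
26261/7200 1388/375 2429/800
26071/7200 18463/6000 7657/2400
3527/1080 49337/14400 271/90

Derivation:
After step 1:
  16/3 4 4
  13/4 21/5 7/4
  4 12/5 3
  8/3 17/4 3
After step 2:
  151/36 263/60 13/4
  1007/240 78/25 259/80
  739/240 357/100 203/80
  131/36 739/240 41/12
After step 3:
  9197/2160 13453/3600 2609/720
  26261/7200 1388/375 2429/800
  26071/7200 18463/6000 7657/2400
  3527/1080 49337/14400 271/90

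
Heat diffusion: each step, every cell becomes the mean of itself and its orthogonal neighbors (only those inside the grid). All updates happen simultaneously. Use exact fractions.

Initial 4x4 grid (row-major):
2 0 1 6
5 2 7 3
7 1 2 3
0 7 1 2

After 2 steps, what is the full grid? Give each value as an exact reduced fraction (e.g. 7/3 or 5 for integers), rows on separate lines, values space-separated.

Answer: 91/36 121/48 133/48 139/36
151/48 301/100 341/100 163/48
943/240 151/50 151/50 241/80
61/18 823/240 201/80 5/2

Derivation:
After step 1:
  7/3 5/4 7/2 10/3
  4 3 3 19/4
  13/4 19/5 14/5 5/2
  14/3 9/4 3 2
After step 2:
  91/36 121/48 133/48 139/36
  151/48 301/100 341/100 163/48
  943/240 151/50 151/50 241/80
  61/18 823/240 201/80 5/2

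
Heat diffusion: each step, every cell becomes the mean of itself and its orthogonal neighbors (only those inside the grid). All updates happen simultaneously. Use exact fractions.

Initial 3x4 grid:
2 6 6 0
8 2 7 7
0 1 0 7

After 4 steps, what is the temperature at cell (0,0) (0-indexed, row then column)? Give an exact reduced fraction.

Step 1: cell (0,0) = 16/3
Step 2: cell (0,0) = 37/9
Step 3: cell (0,0) = 9263/2160
Step 4: cell (0,0) = 256667/64800
Full grid after step 4:
  256667/64800 918719/216000 942179/216000 598969/129600
  400027/108000 671897/180000 508973/120000 1262477/288000
  8633/2700 14011/4000 410777/108000 550919/129600

Answer: 256667/64800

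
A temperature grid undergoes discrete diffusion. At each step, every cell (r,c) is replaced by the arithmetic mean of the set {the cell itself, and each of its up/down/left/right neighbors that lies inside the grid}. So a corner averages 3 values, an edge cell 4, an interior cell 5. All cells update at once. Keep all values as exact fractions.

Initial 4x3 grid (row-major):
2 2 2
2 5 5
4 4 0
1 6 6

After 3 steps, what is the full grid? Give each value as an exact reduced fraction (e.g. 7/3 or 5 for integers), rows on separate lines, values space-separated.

After step 1:
  2 11/4 3
  13/4 18/5 3
  11/4 19/5 15/4
  11/3 17/4 4
After step 2:
  8/3 227/80 35/12
  29/10 82/25 267/80
  101/30 363/100 291/80
  32/9 943/240 4
After step 3:
  2017/720 14041/4800 1091/360
  229/75 3197/1000 7903/2400
  12107/3600 5353/1500 2921/800
  7813/2160 54413/14400 347/90

Answer: 2017/720 14041/4800 1091/360
229/75 3197/1000 7903/2400
12107/3600 5353/1500 2921/800
7813/2160 54413/14400 347/90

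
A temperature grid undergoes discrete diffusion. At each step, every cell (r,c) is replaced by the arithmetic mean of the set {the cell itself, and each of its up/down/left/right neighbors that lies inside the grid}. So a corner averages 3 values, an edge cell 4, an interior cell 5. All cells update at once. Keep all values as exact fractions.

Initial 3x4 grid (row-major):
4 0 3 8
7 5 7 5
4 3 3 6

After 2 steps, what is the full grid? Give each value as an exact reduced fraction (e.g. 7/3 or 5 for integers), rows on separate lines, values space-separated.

After step 1:
  11/3 3 9/2 16/3
  5 22/5 23/5 13/2
  14/3 15/4 19/4 14/3
After step 2:
  35/9 467/120 523/120 49/9
  133/30 83/20 99/20 211/40
  161/36 527/120 533/120 191/36

Answer: 35/9 467/120 523/120 49/9
133/30 83/20 99/20 211/40
161/36 527/120 533/120 191/36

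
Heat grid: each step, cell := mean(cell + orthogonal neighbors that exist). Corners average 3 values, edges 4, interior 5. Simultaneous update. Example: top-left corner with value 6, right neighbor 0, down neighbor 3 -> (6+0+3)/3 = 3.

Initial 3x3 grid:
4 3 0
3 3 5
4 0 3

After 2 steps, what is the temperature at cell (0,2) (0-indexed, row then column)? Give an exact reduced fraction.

Step 1: cell (0,2) = 8/3
Step 2: cell (0,2) = 95/36
Full grid after step 2:
  28/9 113/40 95/36
  359/120 281/100 653/240
  25/9 103/40 95/36

Answer: 95/36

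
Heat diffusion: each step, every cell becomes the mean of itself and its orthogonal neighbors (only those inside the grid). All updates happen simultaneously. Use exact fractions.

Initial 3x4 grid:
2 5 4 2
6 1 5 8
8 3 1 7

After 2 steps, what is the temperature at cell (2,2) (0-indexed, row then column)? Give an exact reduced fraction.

Answer: 983/240

Derivation:
Step 1: cell (2,2) = 4
Step 2: cell (2,2) = 983/240
Full grid after step 2:
  139/36 23/6 58/15 85/18
  73/16 183/50 213/50 193/40
  79/18 203/48 983/240 89/18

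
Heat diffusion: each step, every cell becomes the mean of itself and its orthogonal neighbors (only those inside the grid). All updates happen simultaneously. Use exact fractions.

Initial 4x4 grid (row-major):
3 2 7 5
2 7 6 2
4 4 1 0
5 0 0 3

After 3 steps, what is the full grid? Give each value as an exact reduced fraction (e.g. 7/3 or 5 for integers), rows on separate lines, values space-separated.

Answer: 4081/1080 6001/1440 6113/1440 4523/1080
1073/288 11257/3000 2251/600 4913/1440
7907/2400 781/250 1307/500 1099/480
59/20 2019/800 917/480 143/90

Derivation:
After step 1:
  7/3 19/4 5 14/3
  4 21/5 23/5 13/4
  15/4 16/5 11/5 3/2
  3 9/4 1 1
After step 2:
  133/36 977/240 1141/240 155/36
  857/240 83/20 77/20 841/240
  279/80 78/25 5/2 159/80
  3 189/80 129/80 7/6
After step 3:
  4081/1080 6001/1440 6113/1440 4523/1080
  1073/288 11257/3000 2251/600 4913/1440
  7907/2400 781/250 1307/500 1099/480
  59/20 2019/800 917/480 143/90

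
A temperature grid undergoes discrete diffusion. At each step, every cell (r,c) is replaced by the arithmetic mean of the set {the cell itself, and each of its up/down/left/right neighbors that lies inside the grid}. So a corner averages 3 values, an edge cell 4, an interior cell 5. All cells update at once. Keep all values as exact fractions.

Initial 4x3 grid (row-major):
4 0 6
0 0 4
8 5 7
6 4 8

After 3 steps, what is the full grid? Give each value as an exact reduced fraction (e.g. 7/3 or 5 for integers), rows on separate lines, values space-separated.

Answer: 5213/2160 20071/7200 6803/2160
23231/7200 10019/3000 28481/7200
10487/2400 28313/6000 35711/7200
1903/360 78727/14400 3077/540

Derivation:
After step 1:
  4/3 5/2 10/3
  3 9/5 17/4
  19/4 24/5 6
  6 23/4 19/3
After step 2:
  41/18 269/120 121/36
  653/240 327/100 923/240
  371/80 231/50 1283/240
  11/2 1373/240 217/36
After step 3:
  5213/2160 20071/7200 6803/2160
  23231/7200 10019/3000 28481/7200
  10487/2400 28313/6000 35711/7200
  1903/360 78727/14400 3077/540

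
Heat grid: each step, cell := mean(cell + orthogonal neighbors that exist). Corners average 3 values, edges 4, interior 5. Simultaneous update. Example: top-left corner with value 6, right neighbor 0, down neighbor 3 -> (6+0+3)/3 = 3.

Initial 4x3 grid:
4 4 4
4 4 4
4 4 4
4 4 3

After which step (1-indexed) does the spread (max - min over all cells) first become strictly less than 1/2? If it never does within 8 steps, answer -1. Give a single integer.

Answer: 1

Derivation:
Step 1: max=4, min=11/3, spread=1/3
  -> spread < 1/2 first at step 1
Step 2: max=4, min=67/18, spread=5/18
Step 3: max=4, min=823/216, spread=41/216
Step 4: max=4, min=99463/25920, spread=4217/25920
Step 5: max=28721/7200, min=6011651/1555200, spread=38417/311040
Step 6: max=573403/144000, min=362047789/93312000, spread=1903471/18662400
Step 7: max=17164241/4320000, min=21793890911/5598720000, spread=18038617/223948800
Step 8: max=1542273241/388800000, min=1310424617149/335923200000, spread=883978523/13436928000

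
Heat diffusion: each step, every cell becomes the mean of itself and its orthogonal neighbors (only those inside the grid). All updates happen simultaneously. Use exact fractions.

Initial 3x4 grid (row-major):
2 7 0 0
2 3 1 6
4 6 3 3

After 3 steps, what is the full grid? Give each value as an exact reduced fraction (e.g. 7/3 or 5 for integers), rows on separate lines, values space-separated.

Answer: 7063/2160 10697/3600 1577/600 881/360
48623/14400 1237/375 5879/2000 6613/2400
109/30 8423/2400 2661/800 253/80

Derivation:
After step 1:
  11/3 3 2 2
  11/4 19/5 13/5 5/2
  4 4 13/4 4
After step 2:
  113/36 187/60 12/5 13/6
  853/240 323/100 283/100 111/40
  43/12 301/80 277/80 13/4
After step 3:
  7063/2160 10697/3600 1577/600 881/360
  48623/14400 1237/375 5879/2000 6613/2400
  109/30 8423/2400 2661/800 253/80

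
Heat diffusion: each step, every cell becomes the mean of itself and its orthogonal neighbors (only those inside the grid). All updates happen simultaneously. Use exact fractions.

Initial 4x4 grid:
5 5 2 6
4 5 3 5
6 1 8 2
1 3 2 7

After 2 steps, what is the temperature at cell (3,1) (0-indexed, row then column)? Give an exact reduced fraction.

Answer: 881/240

Derivation:
Step 1: cell (3,1) = 7/4
Step 2: cell (3,1) = 881/240
Full grid after step 2:
  167/36 991/240 1031/240 37/9
  61/15 441/100 97/25 553/120
  239/60 323/100 229/50 491/120
  97/36 881/240 817/240 85/18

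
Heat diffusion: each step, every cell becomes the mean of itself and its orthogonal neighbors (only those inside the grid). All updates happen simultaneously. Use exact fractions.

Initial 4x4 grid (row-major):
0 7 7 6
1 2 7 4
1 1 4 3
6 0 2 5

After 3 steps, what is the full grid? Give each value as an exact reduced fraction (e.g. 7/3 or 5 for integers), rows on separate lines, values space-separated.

Answer: 827/270 5441/1440 36133/7200 11503/2160
3503/1440 5089/1500 25429/6000 2173/450
16331/7200 15551/6000 1313/375 3481/900
4541/2160 4529/1800 5327/1800 1841/540

Derivation:
After step 1:
  8/3 4 27/4 17/3
  1 18/5 24/5 5
  9/4 8/5 17/5 4
  7/3 9/4 11/4 10/3
After step 2:
  23/9 1021/240 1273/240 209/36
  571/240 3 471/100 73/15
  431/240 131/50 331/100 59/15
  41/18 67/30 44/15 121/36
After step 3:
  827/270 5441/1440 36133/7200 11503/2160
  3503/1440 5089/1500 25429/6000 2173/450
  16331/7200 15551/6000 1313/375 3481/900
  4541/2160 4529/1800 5327/1800 1841/540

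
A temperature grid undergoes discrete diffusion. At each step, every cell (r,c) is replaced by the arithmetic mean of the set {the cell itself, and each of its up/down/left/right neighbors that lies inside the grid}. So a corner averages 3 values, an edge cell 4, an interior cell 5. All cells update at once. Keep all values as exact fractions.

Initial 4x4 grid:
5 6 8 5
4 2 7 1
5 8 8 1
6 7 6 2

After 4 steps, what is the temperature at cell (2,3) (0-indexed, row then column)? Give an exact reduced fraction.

Step 1: cell (2,3) = 3
Step 2: cell (2,3) = 31/8
Step 3: cell (2,3) = 2561/600
Step 4: cell (2,3) = 82571/18000
Full grid after step 4:
  6169/1200 378367/72000 1097989/216000 315931/64800
  42543/8000 158033/30000 915253/180000 251671/54000
  400399/72000 66491/12000 75551/15000 82571/18000
  125833/21600 101491/18000 92701/18000 3107/675

Answer: 82571/18000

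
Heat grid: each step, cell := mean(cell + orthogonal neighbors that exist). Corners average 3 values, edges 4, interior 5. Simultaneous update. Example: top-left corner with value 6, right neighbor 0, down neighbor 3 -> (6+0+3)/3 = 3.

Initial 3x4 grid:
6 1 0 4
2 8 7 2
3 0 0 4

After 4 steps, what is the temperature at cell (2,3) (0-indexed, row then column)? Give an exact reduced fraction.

Step 1: cell (2,3) = 2
Step 2: cell (2,3) = 3
Step 3: cell (2,3) = 691/240
Step 4: cell (2,3) = 1715/576
Full grid after step 4:
  29917/8640 3221/960 46207/14400 5371/1728
  22793/6912 235513/72000 25087/8000 174733/57600
  81901/25920 827/270 1351/450 1715/576

Answer: 1715/576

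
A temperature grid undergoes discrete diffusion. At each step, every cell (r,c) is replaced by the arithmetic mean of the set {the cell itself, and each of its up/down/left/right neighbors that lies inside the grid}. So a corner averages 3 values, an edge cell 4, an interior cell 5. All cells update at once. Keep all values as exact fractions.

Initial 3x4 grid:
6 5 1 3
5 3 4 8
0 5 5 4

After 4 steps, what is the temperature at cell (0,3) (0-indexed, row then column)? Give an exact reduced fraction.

Answer: 182359/43200

Derivation:
Step 1: cell (0,3) = 4
Step 2: cell (0,3) = 4
Step 3: cell (0,3) = 2989/720
Step 4: cell (0,3) = 182359/43200
Full grid after step 4:
  260321/64800 219653/54000 6143/1500 182359/43200
  1716209/432000 359453/90000 1519637/360000 3773413/864000
  124573/32400 867737/216000 922717/216000 583427/129600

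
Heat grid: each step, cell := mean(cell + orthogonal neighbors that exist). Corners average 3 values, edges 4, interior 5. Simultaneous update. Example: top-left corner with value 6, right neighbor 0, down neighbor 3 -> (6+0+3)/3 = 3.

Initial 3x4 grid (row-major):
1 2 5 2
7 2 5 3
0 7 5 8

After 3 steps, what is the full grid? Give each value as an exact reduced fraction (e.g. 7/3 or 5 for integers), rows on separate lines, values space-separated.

Answer: 3613/1080 11713/3600 853/225 821/216
8117/2400 8001/2000 24463/6000 32401/7200
8701/2160 29701/7200 35021/7200 2077/432

Derivation:
After step 1:
  10/3 5/2 7/2 10/3
  5/2 23/5 4 9/2
  14/3 7/2 25/4 16/3
After step 2:
  25/9 209/60 10/3 34/9
  151/40 171/50 457/100 103/24
  32/9 1141/240 229/48 193/36
After step 3:
  3613/1080 11713/3600 853/225 821/216
  8117/2400 8001/2000 24463/6000 32401/7200
  8701/2160 29701/7200 35021/7200 2077/432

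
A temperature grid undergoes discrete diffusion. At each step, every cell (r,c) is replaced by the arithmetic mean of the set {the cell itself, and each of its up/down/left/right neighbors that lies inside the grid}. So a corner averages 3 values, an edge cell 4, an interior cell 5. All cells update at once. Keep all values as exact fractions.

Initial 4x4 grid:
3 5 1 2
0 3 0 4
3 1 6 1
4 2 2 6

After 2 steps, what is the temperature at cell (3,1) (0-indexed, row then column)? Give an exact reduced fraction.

Answer: 49/16

Derivation:
Step 1: cell (3,1) = 9/4
Step 2: cell (3,1) = 49/16
Full grid after step 2:
  95/36 71/30 38/15 73/36
  523/240 257/100 207/100 167/60
  41/16 221/100 321/100 11/4
  29/12 49/16 45/16 15/4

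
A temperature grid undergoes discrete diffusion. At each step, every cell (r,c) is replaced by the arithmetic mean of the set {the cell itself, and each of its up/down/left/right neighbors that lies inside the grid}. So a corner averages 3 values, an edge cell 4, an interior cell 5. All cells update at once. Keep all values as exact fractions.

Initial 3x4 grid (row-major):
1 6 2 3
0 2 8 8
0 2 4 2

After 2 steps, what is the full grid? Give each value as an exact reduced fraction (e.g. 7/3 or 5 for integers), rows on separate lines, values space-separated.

After step 1:
  7/3 11/4 19/4 13/3
  3/4 18/5 24/5 21/4
  2/3 2 4 14/3
After step 2:
  35/18 403/120 499/120 43/9
  147/80 139/50 112/25 381/80
  41/36 77/30 58/15 167/36

Answer: 35/18 403/120 499/120 43/9
147/80 139/50 112/25 381/80
41/36 77/30 58/15 167/36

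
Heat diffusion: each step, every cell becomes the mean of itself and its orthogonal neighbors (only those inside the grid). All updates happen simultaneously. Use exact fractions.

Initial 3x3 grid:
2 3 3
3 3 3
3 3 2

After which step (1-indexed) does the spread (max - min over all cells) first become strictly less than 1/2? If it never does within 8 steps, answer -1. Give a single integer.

Step 1: max=3, min=8/3, spread=1/3
  -> spread < 1/2 first at step 1
Step 2: max=137/48, min=49/18, spread=19/144
Step 3: max=205/72, min=8071/2880, spread=43/960
Step 4: max=488297/172800, min=36353/12960, spread=10771/518400
Step 5: max=731717/259200, min=29182759/10368000, spread=85921/10368000
Step 6: max=1754156873/622080000, min=131387297/46656000, spread=6978739/1866240000
Step 7: max=10960744993/3888000000, min=105159599431/37324800000, spread=317762509/186624000000
Step 8: max=6312083894057/2239488000000, min=657326937071/233280000000, spread=8726490877/11197440000000

Answer: 1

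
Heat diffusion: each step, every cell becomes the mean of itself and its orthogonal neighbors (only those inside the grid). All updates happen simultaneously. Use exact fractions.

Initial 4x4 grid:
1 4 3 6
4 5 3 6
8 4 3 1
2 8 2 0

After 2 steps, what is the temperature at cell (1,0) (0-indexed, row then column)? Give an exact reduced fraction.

Answer: 4

Derivation:
Step 1: cell (1,0) = 9/2
Step 2: cell (1,0) = 4
Full grid after step 2:
  43/12 57/16 65/16 13/3
  4 427/100 93/25 31/8
  103/20 207/50 359/100 101/40
  29/6 377/80 217/80 9/4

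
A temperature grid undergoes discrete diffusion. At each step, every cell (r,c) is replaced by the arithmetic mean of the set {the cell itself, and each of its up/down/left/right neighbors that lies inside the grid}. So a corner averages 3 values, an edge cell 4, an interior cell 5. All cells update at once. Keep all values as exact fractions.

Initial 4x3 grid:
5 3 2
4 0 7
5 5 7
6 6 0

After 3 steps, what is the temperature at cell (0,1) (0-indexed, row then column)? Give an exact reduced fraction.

Answer: 8453/2400

Derivation:
Step 1: cell (0,1) = 5/2
Step 2: cell (0,1) = 143/40
Step 3: cell (0,1) = 8453/2400
Full grid after step 3:
  659/180 8453/2400 299/80
  789/200 7979/2000 9443/2400
  16397/3600 4397/1000 31469/7200
  10351/2160 22331/4800 611/135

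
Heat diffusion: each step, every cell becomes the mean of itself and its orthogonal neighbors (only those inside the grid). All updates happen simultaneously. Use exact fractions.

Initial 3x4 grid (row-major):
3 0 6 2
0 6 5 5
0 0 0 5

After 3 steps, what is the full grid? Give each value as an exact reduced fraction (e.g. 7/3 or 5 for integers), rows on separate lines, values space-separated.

Answer: 1499/720 3491/1200 12373/3600 8609/2160
9319/4800 4641/2000 20503/6000 52937/14400
111/80 1283/600 628/225 7469/2160

Derivation:
After step 1:
  1 15/4 13/4 13/3
  9/4 11/5 22/5 17/4
  0 3/2 5/2 10/3
After step 2:
  7/3 51/20 59/15 71/18
  109/80 141/50 83/25 979/240
  5/4 31/20 44/15 121/36
After step 3:
  1499/720 3491/1200 12373/3600 8609/2160
  9319/4800 4641/2000 20503/6000 52937/14400
  111/80 1283/600 628/225 7469/2160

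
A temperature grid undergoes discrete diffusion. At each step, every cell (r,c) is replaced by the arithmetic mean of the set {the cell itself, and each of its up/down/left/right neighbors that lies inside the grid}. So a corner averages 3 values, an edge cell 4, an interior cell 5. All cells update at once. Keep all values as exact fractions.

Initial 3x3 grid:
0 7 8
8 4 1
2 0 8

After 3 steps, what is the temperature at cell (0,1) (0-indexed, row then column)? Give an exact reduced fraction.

Step 1: cell (0,1) = 19/4
Step 2: cell (0,1) = 229/48
Step 3: cell (0,1) = 13319/2880
Full grid after step 3:
  631/144 13319/2880 257/54
  5767/1440 1247/300 12689/2880
  391/108 5407/1440 565/144

Answer: 13319/2880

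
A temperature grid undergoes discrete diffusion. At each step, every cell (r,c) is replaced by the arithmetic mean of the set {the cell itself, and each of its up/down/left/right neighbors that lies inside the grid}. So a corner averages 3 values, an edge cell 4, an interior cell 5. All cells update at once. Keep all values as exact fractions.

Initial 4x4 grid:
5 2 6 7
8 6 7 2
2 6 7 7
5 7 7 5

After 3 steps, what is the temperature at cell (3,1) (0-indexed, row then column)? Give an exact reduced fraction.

Step 1: cell (3,1) = 25/4
Step 2: cell (3,1) = 1381/240
Step 3: cell (3,1) = 42397/7200
Full grid after step 3:
  1247/240 167/32 13069/2400 3847/720
  251/48 11127/2000 11141/2000 1137/200
  19661/3600 33883/6000 36341/6000 2107/360
  11761/2160 42397/7200 8713/1440 13343/2160

Answer: 42397/7200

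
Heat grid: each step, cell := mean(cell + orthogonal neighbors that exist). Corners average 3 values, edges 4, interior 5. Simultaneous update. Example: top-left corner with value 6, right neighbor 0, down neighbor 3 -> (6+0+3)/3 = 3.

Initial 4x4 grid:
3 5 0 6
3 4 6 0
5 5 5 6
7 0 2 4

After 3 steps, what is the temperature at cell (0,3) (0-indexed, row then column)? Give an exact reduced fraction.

Answer: 239/72

Derivation:
Step 1: cell (0,3) = 2
Step 2: cell (0,3) = 43/12
Step 3: cell (0,3) = 239/72
Full grid after step 3:
  2089/540 25279/7200 2951/800 239/72
  27889/7200 61/15 3571/1000 9233/2400
  10139/2400 481/125 4043/1000 2939/800
  709/180 9469/2400 2879/800 461/120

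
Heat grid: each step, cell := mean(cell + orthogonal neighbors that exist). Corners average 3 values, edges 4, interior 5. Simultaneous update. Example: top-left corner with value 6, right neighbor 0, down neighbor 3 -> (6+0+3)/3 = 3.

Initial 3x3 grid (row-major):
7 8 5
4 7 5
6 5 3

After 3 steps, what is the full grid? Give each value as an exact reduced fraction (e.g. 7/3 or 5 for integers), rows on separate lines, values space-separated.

After step 1:
  19/3 27/4 6
  6 29/5 5
  5 21/4 13/3
After step 2:
  229/36 1493/240 71/12
  347/60 144/25 317/60
  65/12 1223/240 175/36
After step 3:
  13223/2160 87331/14400 4181/720
  20989/3600 8443/1500 19639/3600
  3911/720 76081/14400 10973/2160

Answer: 13223/2160 87331/14400 4181/720
20989/3600 8443/1500 19639/3600
3911/720 76081/14400 10973/2160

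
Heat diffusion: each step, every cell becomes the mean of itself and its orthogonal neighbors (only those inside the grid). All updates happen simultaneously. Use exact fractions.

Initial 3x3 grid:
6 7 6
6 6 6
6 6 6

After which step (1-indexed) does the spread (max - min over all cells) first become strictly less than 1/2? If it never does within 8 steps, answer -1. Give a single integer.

Step 1: max=19/3, min=6, spread=1/3
  -> spread < 1/2 first at step 1
Step 2: max=1507/240, min=6, spread=67/240
Step 3: max=13397/2160, min=1207/200, spread=1807/10800
Step 4: max=5341963/864000, min=32761/5400, spread=33401/288000
Step 5: max=47885933/7776000, min=3283391/540000, spread=3025513/38880000
Step 6: max=19127326867/3110400000, min=175555949/28800000, spread=53531/995328
Step 7: max=1145776925849/186624000000, min=47447116051/7776000000, spread=450953/11943936
Step 8: max=68693543560603/11197440000000, min=5699728610519/933120000000, spread=3799043/143327232

Answer: 1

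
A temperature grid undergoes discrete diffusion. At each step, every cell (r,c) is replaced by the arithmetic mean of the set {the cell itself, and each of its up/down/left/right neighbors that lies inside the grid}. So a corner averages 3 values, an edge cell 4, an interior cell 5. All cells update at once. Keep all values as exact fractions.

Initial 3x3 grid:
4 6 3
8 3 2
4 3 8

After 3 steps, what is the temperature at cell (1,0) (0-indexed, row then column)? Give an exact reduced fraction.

Answer: 22841/4800

Derivation:
Step 1: cell (1,0) = 19/4
Step 2: cell (1,0) = 403/80
Step 3: cell (1,0) = 22841/4800
Full grid after step 3:
  3473/720 15887/3600 2251/540
  22841/4800 9017/2000 4979/1200
  3443/720 32249/7200 4657/1080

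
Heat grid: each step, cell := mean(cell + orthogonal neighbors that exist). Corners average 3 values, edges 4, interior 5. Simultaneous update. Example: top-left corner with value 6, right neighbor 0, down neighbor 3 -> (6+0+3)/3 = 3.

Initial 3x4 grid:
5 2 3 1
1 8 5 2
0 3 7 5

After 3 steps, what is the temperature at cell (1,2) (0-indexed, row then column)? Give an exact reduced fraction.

Answer: 6091/1500

Derivation:
Step 1: cell (1,2) = 5
Step 2: cell (1,2) = 99/25
Step 3: cell (1,2) = 6091/1500
Full grid after step 3:
  7063/2160 26653/7200 8171/2400 239/72
  8251/2400 7253/2000 6091/1500 52781/14400
  1727/540 14239/3600 3761/900 1847/432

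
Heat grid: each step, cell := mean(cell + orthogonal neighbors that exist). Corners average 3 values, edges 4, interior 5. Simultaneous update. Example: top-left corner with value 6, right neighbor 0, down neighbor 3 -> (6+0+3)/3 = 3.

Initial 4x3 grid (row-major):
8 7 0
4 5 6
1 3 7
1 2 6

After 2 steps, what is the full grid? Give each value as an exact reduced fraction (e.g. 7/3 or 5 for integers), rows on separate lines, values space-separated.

After step 1:
  19/3 5 13/3
  9/2 5 9/2
  9/4 18/5 11/2
  4/3 3 5
After step 2:
  95/18 31/6 83/18
  217/48 113/25 29/6
  701/240 387/100 93/20
  79/36 97/30 9/2

Answer: 95/18 31/6 83/18
217/48 113/25 29/6
701/240 387/100 93/20
79/36 97/30 9/2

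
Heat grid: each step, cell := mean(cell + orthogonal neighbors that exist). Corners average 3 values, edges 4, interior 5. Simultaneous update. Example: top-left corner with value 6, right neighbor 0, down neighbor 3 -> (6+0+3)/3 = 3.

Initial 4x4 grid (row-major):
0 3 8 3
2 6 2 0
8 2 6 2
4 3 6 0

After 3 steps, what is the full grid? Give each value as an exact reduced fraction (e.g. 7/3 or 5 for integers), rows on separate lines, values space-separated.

Answer: 1397/432 26539/7200 4967/1440 1831/540
1699/450 4259/1200 5479/1500 4301/1440
296/75 33/8 20299/6000 865/288
35/8 4781/1200 2587/720 6301/2160

Derivation:
After step 1:
  5/3 17/4 4 11/3
  4 3 22/5 7/4
  4 5 18/5 2
  5 15/4 15/4 8/3
After step 2:
  119/36 155/48 979/240 113/36
  19/6 413/100 67/20 709/240
  9/2 387/100 15/4 601/240
  17/4 35/8 413/120 101/36
After step 3:
  1397/432 26539/7200 4967/1440 1831/540
  1699/450 4259/1200 5479/1500 4301/1440
  296/75 33/8 20299/6000 865/288
  35/8 4781/1200 2587/720 6301/2160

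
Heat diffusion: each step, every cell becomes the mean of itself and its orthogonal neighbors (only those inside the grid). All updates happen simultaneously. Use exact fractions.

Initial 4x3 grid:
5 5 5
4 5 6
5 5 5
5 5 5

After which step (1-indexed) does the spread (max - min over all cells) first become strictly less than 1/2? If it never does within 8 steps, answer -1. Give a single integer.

Step 1: max=16/3, min=14/3, spread=2/3
Step 2: max=125/24, min=115/24, spread=5/12
  -> spread < 1/2 first at step 2
Step 3: max=1109/216, min=1051/216, spread=29/108
Step 4: max=275/54, min=265/54, spread=5/27
Step 5: max=13127/2592, min=12793/2592, spread=167/1296
Step 6: max=39233/7776, min=38527/7776, spread=353/3888
Step 7: max=939115/186624, min=927125/186624, spread=5995/93312
Step 8: max=5624279/1119744, min=5573161/1119744, spread=25559/559872

Answer: 2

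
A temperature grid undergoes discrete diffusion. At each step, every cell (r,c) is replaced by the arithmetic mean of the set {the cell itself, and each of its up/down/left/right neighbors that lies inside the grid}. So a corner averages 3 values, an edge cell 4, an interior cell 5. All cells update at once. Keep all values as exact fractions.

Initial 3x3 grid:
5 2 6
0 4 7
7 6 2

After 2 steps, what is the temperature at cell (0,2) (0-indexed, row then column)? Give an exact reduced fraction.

Answer: 14/3

Derivation:
Step 1: cell (0,2) = 5
Step 2: cell (0,2) = 14/3
Full grid after step 2:
  127/36 923/240 14/3
  217/60 431/100 371/80
  157/36 1073/240 29/6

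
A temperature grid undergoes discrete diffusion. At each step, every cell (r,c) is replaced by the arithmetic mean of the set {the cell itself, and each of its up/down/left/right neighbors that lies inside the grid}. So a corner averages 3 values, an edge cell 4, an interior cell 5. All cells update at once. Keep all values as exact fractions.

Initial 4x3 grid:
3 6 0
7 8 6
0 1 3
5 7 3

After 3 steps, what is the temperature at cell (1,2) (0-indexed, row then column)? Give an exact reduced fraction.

Step 1: cell (1,2) = 17/4
Step 2: cell (1,2) = 171/40
Step 3: cell (1,2) = 1683/400
Full grid after step 3:
  2549/540 65293/14400 353/80
  31919/7200 13321/3000 1683/400
  9773/2400 24347/6000 7211/1800
  2801/720 7031/1800 4249/1080

Answer: 1683/400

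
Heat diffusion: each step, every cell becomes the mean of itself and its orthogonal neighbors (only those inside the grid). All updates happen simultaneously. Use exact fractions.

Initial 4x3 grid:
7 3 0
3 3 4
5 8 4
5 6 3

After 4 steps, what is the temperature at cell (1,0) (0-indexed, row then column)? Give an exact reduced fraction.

Step 1: cell (1,0) = 9/2
Step 2: cell (1,0) = 1097/240
Step 3: cell (1,0) = 31769/7200
Step 4: cell (1,0) = 948473/216000
Full grid after step 4:
  519853/129600 3241447/864000 452803/129600
  948473/216000 1469663/360000 416299/108000
  1039973/216000 418697/90000 471049/108000
  20579/4050 2123411/432000 306989/64800

Answer: 948473/216000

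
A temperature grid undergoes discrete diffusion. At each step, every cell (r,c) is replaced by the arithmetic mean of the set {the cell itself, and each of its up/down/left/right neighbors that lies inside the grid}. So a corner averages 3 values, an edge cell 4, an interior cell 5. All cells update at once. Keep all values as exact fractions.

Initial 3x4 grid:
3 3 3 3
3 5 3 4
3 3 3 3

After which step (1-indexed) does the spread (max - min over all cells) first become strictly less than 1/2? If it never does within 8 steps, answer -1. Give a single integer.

Step 1: max=18/5, min=3, spread=3/5
Step 2: max=7/2, min=115/36, spread=11/36
  -> spread < 1/2 first at step 2
Step 3: max=4043/1200, min=9373/2880, spread=1651/14400
Step 4: max=8021/2400, min=84863/25920, spread=8819/129600
Step 5: max=35843/10800, min=6813761/2073600, spread=13619/414720
Step 6: max=28635209/8640000, min=61469431/18662400, spread=9565511/466560000
Step 7: max=4119068779/1244160000, min=24609823049/7464960000, spread=836717/59719680
Step 8: max=37049290589/11197440000, min=221668553359/67184640000, spread=25087607/2687385600

Answer: 2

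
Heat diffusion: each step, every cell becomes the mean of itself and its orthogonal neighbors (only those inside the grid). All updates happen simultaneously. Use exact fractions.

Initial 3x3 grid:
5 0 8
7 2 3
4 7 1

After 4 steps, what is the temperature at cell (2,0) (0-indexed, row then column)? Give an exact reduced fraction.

Step 1: cell (2,0) = 6
Step 2: cell (2,0) = 14/3
Step 3: cell (2,0) = 809/180
Step 4: cell (2,0) = 1927/450
Full grid after step 4:
  176717/43200 3392617/864000 483851/129600
  610207/144000 1430629/360000 1641871/432000
  1927/450 1771121/432000 124769/32400

Answer: 1927/450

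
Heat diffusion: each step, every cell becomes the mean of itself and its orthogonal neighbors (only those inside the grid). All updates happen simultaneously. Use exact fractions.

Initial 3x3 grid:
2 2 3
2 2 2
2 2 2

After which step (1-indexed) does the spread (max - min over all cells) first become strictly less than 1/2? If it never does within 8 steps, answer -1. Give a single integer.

Step 1: max=7/3, min=2, spread=1/3
  -> spread < 1/2 first at step 1
Step 2: max=41/18, min=2, spread=5/18
Step 3: max=473/216, min=2, spread=41/216
Step 4: max=28051/12960, min=731/360, spread=347/2592
Step 5: max=1662137/777600, min=7357/3600, spread=2921/31104
Step 6: max=99140539/46656000, min=889483/432000, spread=24611/373248
Step 7: max=5917442033/2799360000, min=20096741/9720000, spread=207329/4478976
Step 8: max=353953152451/167961600000, min=1075601599/518400000, spread=1746635/53747712

Answer: 1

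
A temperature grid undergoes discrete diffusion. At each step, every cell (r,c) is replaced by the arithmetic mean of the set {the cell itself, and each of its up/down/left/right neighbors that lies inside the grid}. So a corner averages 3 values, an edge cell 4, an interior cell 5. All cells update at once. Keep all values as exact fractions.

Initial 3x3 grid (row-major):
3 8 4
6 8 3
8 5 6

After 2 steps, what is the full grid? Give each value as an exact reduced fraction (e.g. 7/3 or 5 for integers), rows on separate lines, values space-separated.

After step 1:
  17/3 23/4 5
  25/4 6 21/4
  19/3 27/4 14/3
After step 2:
  53/9 269/48 16/3
  97/16 6 251/48
  58/9 95/16 50/9

Answer: 53/9 269/48 16/3
97/16 6 251/48
58/9 95/16 50/9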